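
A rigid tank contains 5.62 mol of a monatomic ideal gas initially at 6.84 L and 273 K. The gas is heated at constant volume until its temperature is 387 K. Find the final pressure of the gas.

2640 kPa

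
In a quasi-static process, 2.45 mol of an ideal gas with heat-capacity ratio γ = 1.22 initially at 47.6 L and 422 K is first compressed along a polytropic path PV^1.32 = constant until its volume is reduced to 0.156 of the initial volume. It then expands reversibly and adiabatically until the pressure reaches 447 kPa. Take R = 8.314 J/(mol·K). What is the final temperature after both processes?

P₁ = nRT₁/V₁ = 2.45×8.314×422/47.6 = 181 kPa.
Step 1 — Polytropic n=1.32: T₂ = T₁(V₁/V₂)^(n−1) = 422×(6.41)^0.32 = 765 K; P₂ = P₁(V₁/V₂)^n = 2100 kPa.
W = (P₁V₁−P₂V₂)/(n−1) = (181×47.6−2100×7.43)/0.32 = -21800 J.
ΔU = nCvΔT = 2.45×37.8×(765−422) = 31700 J.
Q = ΔU + W = 9920 J.
State after step 1: P = 2100 kPa, V = 7.43 L, T = 765 K.
Step 2 — Adiabatic: T₂/T₁ = (P₂/P₁)^((γ−1)/γ) ⇒ T₂ = 765×(0.213)^0.180 = 579 K; V₂ = 26.4 L.
ΔU = nCvΔT = 2.45×37.8×(579−765) = -17200 J.
Q = 0 for an adiabatic process, so W = −ΔU = 17200 J.
Net over both steps: W = -4590 J, Q = 9920 J, ΔU = 14500 J.

579 K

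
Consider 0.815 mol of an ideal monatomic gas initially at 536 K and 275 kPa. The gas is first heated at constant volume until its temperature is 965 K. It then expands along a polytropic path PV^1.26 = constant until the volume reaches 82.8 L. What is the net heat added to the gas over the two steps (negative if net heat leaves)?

V₁ = nRT₁/P₁ = 0.815×8.314×536/275 = 13.2 L.
Step 1 — Isochoric: V stays 13.2 L; P/T = const ⇒ T₂ = 965 K, P₂ = 495 kPa.
W = 0 (no volume change).
ΔU = nCvΔT = 0.815×12.5×(965−536) = 4360 J.
Q = ΔU = 4360 J.
State after step 1: P = 495 kPa, V = 13.2 L, T = 965 K.
Step 2 — Polytropic n=1.26: T₂ = T₁(V₁/V₂)^(n−1) = 965×(0.160)^0.26 = 599 K; P₂ = P₁(V₁/V₂)^n = 49.0 kPa.
W = (P₁V₁−P₂V₂)/(n−1) = (495×13.2−49.0×82.8)/0.26 = 9540 J.
ΔU = nCvΔT = 0.815×12.5×(599−965) = -3720 J.
Q = ΔU + W = 5820 J.
Net over both steps: W = 9540 J, Q = 10200 J, ΔU = 638 J.

10200 J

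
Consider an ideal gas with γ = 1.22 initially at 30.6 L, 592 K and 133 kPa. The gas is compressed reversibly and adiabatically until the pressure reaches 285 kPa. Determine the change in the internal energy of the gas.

2730 J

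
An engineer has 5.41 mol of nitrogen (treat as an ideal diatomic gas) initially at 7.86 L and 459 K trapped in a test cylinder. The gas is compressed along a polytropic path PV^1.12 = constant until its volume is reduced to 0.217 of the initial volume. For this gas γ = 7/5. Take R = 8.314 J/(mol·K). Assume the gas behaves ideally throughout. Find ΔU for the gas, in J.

10400 J

P₁ = nRT₁/V₁ = 5.41×8.314×459/7.86 = 2630 kPa.
Polytropic n=1.12: T₂ = T₁(V₁/V₂)^(n−1) = 459×(4.61)^0.12 = 551 K; P₂ = P₁(V₁/V₂)^n = 14500 kPa.
For an ideal gas ΔU = nCvΔT with Cv = (5/2)R = 20.8 J/(mol·K).
ΔU = 5.41×20.8×(551−459) = 10400 J.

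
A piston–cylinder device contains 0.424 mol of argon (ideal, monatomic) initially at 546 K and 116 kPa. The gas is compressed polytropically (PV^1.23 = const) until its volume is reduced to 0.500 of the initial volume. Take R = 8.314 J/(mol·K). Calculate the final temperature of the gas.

V₁ = nRT₁/P₁ = 0.424×8.314×546/116 = 16.6 L.
Polytropic n=1.23: T₂ = T₁(V₁/V₂)^(n−1) = 546×(2.00)^0.23 = 640 K; P₂ = P₁(V₁/V₂)^n = 272 kPa.

640 K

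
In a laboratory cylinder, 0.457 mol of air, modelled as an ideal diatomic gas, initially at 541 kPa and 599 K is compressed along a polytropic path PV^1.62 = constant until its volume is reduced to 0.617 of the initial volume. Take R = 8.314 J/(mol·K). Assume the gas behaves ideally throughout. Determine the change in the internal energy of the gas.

1990 J

V₁ = nRT₁/P₁ = 0.457×8.314×599/541 = 4.21 L.
Polytropic n=1.62: T₂ = T₁(V₁/V₂)^(n−1) = 599×(1.62)^0.62 = 808 K; P₂ = P₁(V₁/V₂)^n = 1180 kPa.
For an ideal gas ΔU = nCvΔT with Cv = (5/2)R = 20.8 J/(mol·K).
ΔU = 0.457×20.8×(808−599) = 1990 J.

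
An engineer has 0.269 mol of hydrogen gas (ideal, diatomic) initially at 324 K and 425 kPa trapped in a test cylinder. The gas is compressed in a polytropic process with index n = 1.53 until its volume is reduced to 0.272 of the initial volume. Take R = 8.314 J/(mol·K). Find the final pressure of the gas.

3120 kPa

V₁ = nRT₁/P₁ = 0.269×8.314×324/425 = 1.70 L.
Polytropic n=1.53: T₂ = T₁(V₁/V₂)^(n−1) = 324×(3.68)^0.53 = 646 K; P₂ = P₁(V₁/V₂)^n = 3120 kPa.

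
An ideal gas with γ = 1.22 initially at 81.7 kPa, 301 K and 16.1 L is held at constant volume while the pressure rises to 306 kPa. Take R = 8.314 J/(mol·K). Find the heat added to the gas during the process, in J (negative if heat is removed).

16400 J

n = P₁V₁/(RT₁) = 81.7×16.1/(8.314×301) = 0.526 mol.
Isochoric: V stays 16.1 L; P/T = const ⇒ T₂ = 1130 K, P₂ = 306 kPa.
W = 0 (no volume change).
ΔU = nCvΔT = 0.526×37.8×(1130−301) = 16400 J.
Q = ΔU = 16400 J.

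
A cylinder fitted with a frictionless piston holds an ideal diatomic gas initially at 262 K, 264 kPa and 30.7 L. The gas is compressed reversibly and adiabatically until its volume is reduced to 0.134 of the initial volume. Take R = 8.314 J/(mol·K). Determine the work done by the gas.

-25000 J

n = P₁V₁/(RT₁) = 264×30.7/(8.314×262) = 3.72 mol.
Adiabatic: TV^(γ−1) = const ⇒ T₂ = 262×(7.46)^0.400 = 585 K; PV^γ = const ⇒ P₂ = 4400 kPa.
ΔU = nCvΔT = 3.72×20.8×(585−262) = 25000 J.
Q = 0 for an adiabatic process, so W = −ΔU = -25000 J.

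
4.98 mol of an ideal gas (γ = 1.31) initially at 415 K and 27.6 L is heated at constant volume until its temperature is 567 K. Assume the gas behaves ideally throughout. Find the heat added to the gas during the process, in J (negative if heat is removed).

P₁ = nRT₁/V₁ = 4.98×8.314×415/27.6 = 623 kPa.
Isochoric: V stays 27.6 L; P/T = const ⇒ T₂ = 567 K, P₂ = 851 kPa.
W = 0 (no volume change).
ΔU = nCvΔT = 4.98×26.8×(567−415) = 20300 J.
Q = ΔU = 20300 J.

20300 J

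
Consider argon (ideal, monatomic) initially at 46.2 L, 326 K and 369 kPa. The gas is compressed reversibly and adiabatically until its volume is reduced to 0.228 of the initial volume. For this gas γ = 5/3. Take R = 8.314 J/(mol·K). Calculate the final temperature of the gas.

Adiabatic: TV^(γ−1) = const ⇒ T₂ = 326×(4.39)^0.667 = 873 K; PV^γ = const ⇒ P₂ = 4340 kPa.

873 K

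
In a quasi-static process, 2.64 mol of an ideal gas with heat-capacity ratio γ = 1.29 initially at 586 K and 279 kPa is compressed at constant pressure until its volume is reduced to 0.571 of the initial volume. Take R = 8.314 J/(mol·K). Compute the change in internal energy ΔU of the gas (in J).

-19000 J

V₁ = nRT₁/P₁ = 2.64×8.314×586/279 = 46.1 L.
Isobaric: P stays 279 kPa; V/T = const ⇒ T₂ = 335 K, V₂ = 26.3 L.
For an ideal gas ΔU = nCvΔT with Cv = R/(γ−1) = 28.7 J/(mol·K).
ΔU = 2.64×28.7×(335−586) = -19000 J.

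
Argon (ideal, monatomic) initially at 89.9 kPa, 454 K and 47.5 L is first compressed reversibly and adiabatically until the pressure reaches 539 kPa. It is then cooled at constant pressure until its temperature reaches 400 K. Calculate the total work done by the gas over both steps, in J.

-11700 J

n = P₁V₁/(RT₁) = 89.9×47.5/(8.314×454) = 1.13 mol.
Step 1 — Adiabatic: T₂/T₁ = (P₂/P₁)^((γ−1)/γ) ⇒ T₂ = 454×(6.00)^0.400 = 929 K; V₂ = 16.2 L.
ΔU = nCvΔT = 1.13×12.5×(929−454) = 6710 J.
Q = 0 for an adiabatic process, so W = −ΔU = -6710 J.
State after step 1: P = 539 kPa, V = 16.2 L, T = 929 K.
Step 2 — Isobaric: P stays 539 kPa; V/T = const ⇒ T₂ = 400 K, V₂ = 6.98 L.
W = PΔV = 539×(6.98−16.2) kPa·L = -4980 J.
ΔU = nCvΔT = 1.13×12.5×(400−929) = -7470 J.
Q = ΔU + W = nCpΔT = -12400 J.
Net over both steps: W = -11700 J, Q = -12400 J, ΔU = -762 J.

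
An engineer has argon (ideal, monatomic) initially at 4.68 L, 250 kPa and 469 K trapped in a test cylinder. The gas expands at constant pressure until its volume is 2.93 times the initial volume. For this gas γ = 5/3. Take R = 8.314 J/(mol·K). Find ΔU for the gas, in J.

n = P₁V₁/(RT₁) = 250×4.68/(8.314×469) = 0.300 mol.
Isobaric: P stays 250 kPa; V/T = const ⇒ T₂ = 1370 K, V₂ = 13.7 L.
For an ideal gas ΔU = nCvΔT with Cv = (3/2)R = 12.5 J/(mol·K).
ΔU = 0.300×12.5×(1370−469) = 3390 J.

3390 J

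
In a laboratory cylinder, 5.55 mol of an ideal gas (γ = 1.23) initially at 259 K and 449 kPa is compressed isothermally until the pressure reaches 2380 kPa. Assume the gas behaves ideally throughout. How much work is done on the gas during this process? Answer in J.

V₁ = nRT₁/P₁ = 5.55×8.314×259/449 = 26.6 L.
Isothermal: T stays 259 K; PV = const ⇒ V₂ = 5.02 L, P₂ = 2380 kPa.
W = nRT ln(V₂/V₁) = 5.55×8.314×259×ln(0.189) = -19900 J.
Work done on the gas = −W_by = 19900 J.

19900 J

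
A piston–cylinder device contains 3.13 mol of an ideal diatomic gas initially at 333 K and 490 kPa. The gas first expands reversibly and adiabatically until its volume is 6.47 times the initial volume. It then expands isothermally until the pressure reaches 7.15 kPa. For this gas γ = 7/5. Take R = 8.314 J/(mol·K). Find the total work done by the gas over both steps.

V₁ = nRT₁/P₁ = 3.13×8.314×333/490 = 17.7 L.
Step 1 — Adiabatic: TV^(γ−1) = const ⇒ T₂ = 333×(0.155)^0.400 = 158 K; PV^γ = const ⇒ P₂ = 35.9 kPa.
ΔU = nCvΔT = 3.13×20.8×(158−333) = -11400 J.
Q = 0 for an adiabatic process, so W = −ΔU = 11400 J.
State after step 1: P = 35.9 kPa, V = 114 L, T = 158 K.
Step 2 — Isothermal: T stays 158 K; PV = const ⇒ V₂ = 574 L, P₂ = 7.15 kPa.
ΔU = 0 (ideal gas, T constant).
W = nRT ln(V₂/V₁) = 3.13×8.314×158×ln(5.02) = 6620 J.
Q = ΔU + W = 6620 J.
Net over both steps: W = 18000 J, Q = 6620 J, ΔU = -11400 J.

18000 J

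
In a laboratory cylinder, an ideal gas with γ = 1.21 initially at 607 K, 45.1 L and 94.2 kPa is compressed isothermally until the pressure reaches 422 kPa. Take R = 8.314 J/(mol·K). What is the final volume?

10.1 L

Isothermal: T stays 607 K; PV = const ⇒ V₂ = 10.1 L, P₂ = 422 kPa.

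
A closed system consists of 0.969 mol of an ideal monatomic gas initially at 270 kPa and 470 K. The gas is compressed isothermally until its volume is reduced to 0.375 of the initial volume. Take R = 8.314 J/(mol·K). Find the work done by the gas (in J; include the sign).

V₁ = nRT₁/P₁ = 0.969×8.314×470/270 = 14.0 L.
Isothermal: T stays 470 K; PV = const ⇒ V₂ = 5.26 L, P₂ = 720 kPa.
W = nRT ln(V₂/V₁) = 0.969×8.314×470×ln(0.375) = -3710 J.

-3710 J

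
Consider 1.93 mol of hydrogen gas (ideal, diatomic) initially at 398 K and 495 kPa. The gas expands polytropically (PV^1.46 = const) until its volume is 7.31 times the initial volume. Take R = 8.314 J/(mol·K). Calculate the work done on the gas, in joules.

-8320 J

V₁ = nRT₁/P₁ = 1.93×8.314×398/495 = 12.9 L.
Polytropic n=1.46: T₂ = T₁(V₁/V₂)^(n−1) = 398×(0.137)^0.46 = 159 K; P₂ = P₁(V₁/V₂)^n = 27.1 kPa.
W = (P₁V₁−P₂V₂)/(n−1) = (495×12.9−27.1×94.3)/0.46 = 8320 J.
Work done on the gas = −W_by = -8320 J.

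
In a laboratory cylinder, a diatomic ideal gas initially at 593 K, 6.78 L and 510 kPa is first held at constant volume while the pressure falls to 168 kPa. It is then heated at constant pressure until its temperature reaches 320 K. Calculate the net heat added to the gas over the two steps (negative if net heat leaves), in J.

n = P₁V₁/(RT₁) = 510×6.78/(8.314×593) = 0.701 mol.
Step 1 — Isochoric: V stays 6.78 L; P/T = const ⇒ T₂ = 195 K, P₂ = 168 kPa.
W = 0 (no volume change).
ΔU = nCvΔT = 0.701×20.8×(195−593) = -5800 J.
Q = ΔU = -5800 J.
State after step 1: P = 168 kPa, V = 6.78 L, T = 195 K.
Step 2 — Isobaric: P stays 168 kPa; V/T = const ⇒ T₂ = 320 K, V₂ = 11.1 L.
W = PΔV = 168×(11.1−6.78) kPa·L = 727 J.
ΔU = nCvΔT = 0.701×20.8×(320−195) = 1820 J.
Q = ΔU + W = nCpΔT = 2540 J.
Net over both steps: W = 727 J, Q = -3250 J, ΔU = -3980 J.

-3250 J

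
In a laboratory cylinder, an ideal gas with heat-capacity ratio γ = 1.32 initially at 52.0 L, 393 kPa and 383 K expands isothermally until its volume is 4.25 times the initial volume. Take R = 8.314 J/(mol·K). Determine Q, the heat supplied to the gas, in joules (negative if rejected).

29600 J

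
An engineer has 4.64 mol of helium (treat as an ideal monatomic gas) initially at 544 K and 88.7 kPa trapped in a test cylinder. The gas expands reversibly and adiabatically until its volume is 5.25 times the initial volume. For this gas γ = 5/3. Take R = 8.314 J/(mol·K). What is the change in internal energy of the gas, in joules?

V₁ = nRT₁/P₁ = 4.64×8.314×544/88.7 = 237 L.
Adiabatic: TV^(γ−1) = const ⇒ T₂ = 544×(0.190)^0.667 = 180 K; PV^γ = const ⇒ P₂ = 5.59 kPa.
For an ideal gas ΔU = nCvΔT with Cv = (3/2)R = 12.5 J/(mol·K).
ΔU = 4.64×12.5×(180−544) = -21100 J.

-21100 J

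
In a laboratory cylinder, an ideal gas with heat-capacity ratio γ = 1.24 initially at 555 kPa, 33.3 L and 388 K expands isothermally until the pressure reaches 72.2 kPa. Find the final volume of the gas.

Isothermal: T stays 388 K; PV = const ⇒ V₂ = 256 L, P₂ = 72.2 kPa.

256 L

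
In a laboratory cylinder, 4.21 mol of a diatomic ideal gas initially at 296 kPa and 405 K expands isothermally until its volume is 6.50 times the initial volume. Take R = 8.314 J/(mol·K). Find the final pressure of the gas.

45.5 kPa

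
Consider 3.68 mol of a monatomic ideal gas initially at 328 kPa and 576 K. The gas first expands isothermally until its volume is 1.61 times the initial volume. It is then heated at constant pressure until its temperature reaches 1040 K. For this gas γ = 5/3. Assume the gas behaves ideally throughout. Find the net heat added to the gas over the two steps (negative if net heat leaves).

43900 J

V₁ = nRT₁/P₁ = 3.68×8.314×576/328 = 53.7 L.
Step 1 — Isothermal: T stays 576 K; PV = const ⇒ V₂ = 86.5 L, P₂ = 204 kPa.
ΔU = 0 (ideal gas, T constant).
W = nRT ln(V₂/V₁) = 3.68×8.314×576×ln(1.61) = 8390 J.
Q = ΔU + W = 8390 J.
State after step 1: P = 204 kPa, V = 86.5 L, T = 576 K.
Step 2 — Isobaric: P stays 204 kPa; V/T = const ⇒ T₂ = 1040 K, V₂ = 156 L.
W = PΔV = 204×(156−86.5) kPa·L = 14200 J.
ΔU = nCvΔT = 3.68×12.5×(1040−576) = 21300 J.
Q = ΔU + W = nCpΔT = 35500 J.
Net over both steps: W = 22600 J, Q = 43900 J, ΔU = 21300 J.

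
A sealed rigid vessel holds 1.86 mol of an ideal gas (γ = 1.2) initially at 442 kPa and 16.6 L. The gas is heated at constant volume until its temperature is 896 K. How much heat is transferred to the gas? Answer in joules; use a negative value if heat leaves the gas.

T₁ = P₁V₁/(nR) = 442×16.6/(1.86×8.314) = 474 K.
Isochoric: V stays 16.6 L; P/T = const ⇒ T₂ = 896 K, P₂ = 835 kPa.
W = 0 (no volume change).
ΔU = nCvΔT = 1.86×41.6×(896−474) = 32600 J.
Q = ΔU = 32600 J.

32600 J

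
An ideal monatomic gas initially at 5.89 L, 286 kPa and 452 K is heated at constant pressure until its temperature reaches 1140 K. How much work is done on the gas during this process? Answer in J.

-2560 J

n = P₁V₁/(RT₁) = 286×5.89/(8.314×452) = 0.448 mol.
Isobaric: P stays 286 kPa; V/T = const ⇒ T₂ = 1140 K, V₂ = 14.9 L.
W = PΔV = 286×(14.9−5.89) kPa·L = 2560 J.
Work done on the gas = −W_by = -2560 J.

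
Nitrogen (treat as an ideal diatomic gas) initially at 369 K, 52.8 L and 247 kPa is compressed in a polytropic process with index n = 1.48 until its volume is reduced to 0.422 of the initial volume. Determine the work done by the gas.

n = P₁V₁/(RT₁) = 247×52.8/(8.314×369) = 4.25 mol.
Polytropic n=1.48: T₂ = T₁(V₁/V₂)^(n−1) = 369×(2.37)^0.48 = 558 K; P₂ = P₁(V₁/V₂)^n = 886 kPa.
W = (P₁V₁−P₂V₂)/(n−1) = (247×52.8−886×22.3)/0.48 = -13900 J.

-13900 J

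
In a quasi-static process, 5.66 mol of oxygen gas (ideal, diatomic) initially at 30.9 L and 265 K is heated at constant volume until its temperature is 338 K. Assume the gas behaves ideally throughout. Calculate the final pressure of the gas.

P₁ = nRT₁/V₁ = 5.66×8.314×265/30.9 = 404 kPa.
Isochoric: V stays 30.9 L; P/T = const ⇒ T₂ = 338 K, P₂ = 515 kPa.

515 kPa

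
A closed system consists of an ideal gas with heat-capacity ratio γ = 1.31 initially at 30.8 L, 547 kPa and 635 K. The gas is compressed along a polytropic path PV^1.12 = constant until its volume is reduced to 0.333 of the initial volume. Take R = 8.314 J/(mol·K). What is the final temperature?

725 K

Polytropic n=1.12: T₂ = T₁(V₁/V₂)^(n−1) = 635×(3.00)^0.12 = 725 K; P₂ = P₁(V₁/V₂)^n = 1870 kPa.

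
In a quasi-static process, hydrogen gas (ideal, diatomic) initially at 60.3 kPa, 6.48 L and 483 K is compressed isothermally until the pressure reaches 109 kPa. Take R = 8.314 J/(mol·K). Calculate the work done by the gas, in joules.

n = P₁V₁/(RT₁) = 60.3×6.48/(8.314×483) = 0.0973 mol.
Isothermal: T stays 483 K; PV = const ⇒ V₂ = 3.58 L, P₂ = 109 kPa.
W = nRT ln(V₂/V₁) = 0.0973×8.314×483×ln(0.553) = -231 J.

-231 J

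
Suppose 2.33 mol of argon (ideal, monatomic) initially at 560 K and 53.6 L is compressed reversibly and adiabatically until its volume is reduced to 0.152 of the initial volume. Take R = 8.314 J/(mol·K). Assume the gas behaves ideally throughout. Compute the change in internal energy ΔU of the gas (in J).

P₁ = nRT₁/V₁ = 2.33×8.314×560/53.6 = 202 kPa.
Adiabatic: TV^(γ−1) = const ⇒ T₂ = 560×(6.58)^0.667 = 1970 K; PV^γ = const ⇒ P₂ = 4680 kPa.
For an ideal gas ΔU = nCvΔT with Cv = (3/2)R = 12.5 J/(mol·K).
ΔU = 2.33×12.5×(1970−560) = 40900 J.

40900 J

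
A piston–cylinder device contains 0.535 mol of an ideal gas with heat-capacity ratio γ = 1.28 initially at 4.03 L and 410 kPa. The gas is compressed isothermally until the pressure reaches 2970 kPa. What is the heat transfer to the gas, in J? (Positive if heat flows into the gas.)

-3270 J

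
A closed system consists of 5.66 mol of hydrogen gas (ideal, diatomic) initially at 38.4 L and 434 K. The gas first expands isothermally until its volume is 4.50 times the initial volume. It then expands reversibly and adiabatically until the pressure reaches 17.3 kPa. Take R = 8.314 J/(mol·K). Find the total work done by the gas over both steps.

P₁ = nRT₁/V₁ = 5.66×8.314×434/38.4 = 532 kPa.
Step 1 — Isothermal: T stays 434 K; PV = const ⇒ V₂ = 173 L, P₂ = 118 kPa.
ΔU = 0 (ideal gas, T constant).
W = nRT ln(V₂/V₁) = 5.66×8.314×434×ln(4.50) = 30700 J.
Q = ΔU + W = 30700 J.
State after step 1: P = 118 kPa, V = 173 L, T = 434 K.
Step 2 — Adiabatic: T₂/T₁ = (P₂/P₁)^((γ−1)/γ) ⇒ T₂ = 434×(0.146)^0.286 = 251 K; V₂ = 682 L.
ΔU = nCvΔT = 5.66×20.8×(251−434) = -21600 J.
Q = 0 for an adiabatic process, so W = −ΔU = 21600 J.
Net over both steps: W = 52300 J, Q = 30700 J, ΔU = -21600 J.

52300 J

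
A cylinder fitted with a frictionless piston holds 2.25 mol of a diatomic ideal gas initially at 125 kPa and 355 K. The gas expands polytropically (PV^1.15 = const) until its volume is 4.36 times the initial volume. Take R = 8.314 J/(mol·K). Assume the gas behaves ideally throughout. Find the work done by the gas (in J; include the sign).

8770 J

V₁ = nRT₁/P₁ = 2.25×8.314×355/125 = 53.1 L.
Polytropic n=1.15: T₂ = T₁(V₁/V₂)^(n−1) = 355×(0.229)^0.15 = 285 K; P₂ = P₁(V₁/V₂)^n = 23.0 kPa.
W = (P₁V₁−P₂V₂)/(n−1) = (125×53.1−23.0×232)/0.15 = 8770 J.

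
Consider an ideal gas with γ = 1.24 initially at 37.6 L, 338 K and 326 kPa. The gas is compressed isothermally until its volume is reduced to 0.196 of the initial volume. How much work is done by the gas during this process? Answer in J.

-20000 J

n = P₁V₁/(RT₁) = 326×37.6/(8.314×338) = 4.36 mol.
Isothermal: T stays 338 K; PV = const ⇒ V₂ = 7.37 L, P₂ = 1660 kPa.
W = nRT ln(V₂/V₁) = 4.36×8.314×338×ln(0.196) = -20000 J.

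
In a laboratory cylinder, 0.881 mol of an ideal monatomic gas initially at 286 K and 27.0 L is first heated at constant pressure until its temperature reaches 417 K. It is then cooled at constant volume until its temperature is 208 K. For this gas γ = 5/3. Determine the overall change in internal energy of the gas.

P₁ = nRT₁/V₁ = 0.881×8.314×286/27.0 = 77.6 kPa.
Step 1 — Isobaric: P stays 77.6 kPa; V/T = const ⇒ T₂ = 417 K, V₂ = 39.4 L.
W = PΔV = 77.6×(39.4−27.0) kPa·L = 960 J.
ΔU = nCvΔT = 0.881×12.5×(417−286) = 1440 J.
Q = ΔU + W = nCpΔT = 2400 J.
State after step 1: P = 77.6 kPa, V = 39.4 L, T = 417 K.
Step 2 — Isochoric: V stays 39.4 L; P/T = const ⇒ T₂ = 208 K, P₂ = 38.7 kPa.
W = 0 (no volume change).
ΔU = nCvΔT = 0.881×12.5×(208−417) = -2300 J.
Q = ΔU = -2300 J.
Net over both steps: W = 960 J, Q = 103 J, ΔU = -857 J.

-857 J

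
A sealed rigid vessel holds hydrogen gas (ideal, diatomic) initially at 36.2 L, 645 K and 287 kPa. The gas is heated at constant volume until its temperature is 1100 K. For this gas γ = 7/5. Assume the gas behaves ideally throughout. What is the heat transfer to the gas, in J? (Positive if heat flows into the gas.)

18300 J

n = P₁V₁/(RT₁) = 287×36.2/(8.314×645) = 1.94 mol.
Isochoric: V stays 36.2 L; P/T = const ⇒ T₂ = 1100 K, P₂ = 489 kPa.
W = 0 (no volume change).
ΔU = nCvΔT = 1.94×20.8×(1100−645) = 18300 J.
Q = ΔU = 18300 J.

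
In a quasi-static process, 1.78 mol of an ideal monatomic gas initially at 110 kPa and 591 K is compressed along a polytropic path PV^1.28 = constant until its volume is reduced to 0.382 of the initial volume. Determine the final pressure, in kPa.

V₁ = nRT₁/P₁ = 1.78×8.314×591/110 = 79.5 L.
Polytropic n=1.28: T₂ = T₁(V₁/V₂)^(n−1) = 591×(2.62)^0.28 = 774 K; P₂ = P₁(V₁/V₂)^n = 377 kPa.

377 kPa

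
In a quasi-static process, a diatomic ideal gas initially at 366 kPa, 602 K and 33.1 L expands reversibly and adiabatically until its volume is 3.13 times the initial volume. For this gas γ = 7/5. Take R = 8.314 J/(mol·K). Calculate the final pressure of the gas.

74.1 kPa

Adiabatic: TV^(γ−1) = const ⇒ T₂ = 602×(0.319)^0.400 = 381 K; PV^γ = const ⇒ P₂ = 74.1 kPa.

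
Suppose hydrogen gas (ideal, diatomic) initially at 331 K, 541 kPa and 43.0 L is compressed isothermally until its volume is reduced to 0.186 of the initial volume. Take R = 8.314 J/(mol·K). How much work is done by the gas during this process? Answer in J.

-39100 J

n = P₁V₁/(RT₁) = 541×43.0/(8.314×331) = 8.45 mol.
Isothermal: T stays 331 K; PV = const ⇒ V₂ = 8.00 L, P₂ = 2910 kPa.
W = nRT ln(V₂/V₁) = 8.45×8.314×331×ln(0.186) = -39100 J.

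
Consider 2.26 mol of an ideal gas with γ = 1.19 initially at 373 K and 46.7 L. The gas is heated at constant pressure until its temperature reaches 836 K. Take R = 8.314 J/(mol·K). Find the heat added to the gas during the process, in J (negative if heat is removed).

P₁ = nRT₁/V₁ = 2.26×8.314×373/46.7 = 150 kPa.
Isobaric: P stays 150 kPa; V/T = const ⇒ T₂ = 836 K, V₂ = 105 L.
W = PΔV = 150×(105−46.7) kPa·L = 8700 J.
ΔU = nCvΔT = 2.26×43.8×(836−373) = 45800 J.
Q = ΔU + W = nCpΔT = 54500 J.

54500 J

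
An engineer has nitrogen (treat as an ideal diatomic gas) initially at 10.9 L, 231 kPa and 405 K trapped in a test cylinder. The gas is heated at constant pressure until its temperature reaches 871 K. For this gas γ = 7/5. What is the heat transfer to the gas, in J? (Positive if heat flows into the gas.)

10100 J

n = P₁V₁/(RT₁) = 231×10.9/(8.314×405) = 0.748 mol.
Isobaric: P stays 231 kPa; V/T = const ⇒ T₂ = 871 K, V₂ = 23.4 L.
W = PΔV = 231×(23.4−10.9) kPa·L = 2900 J.
ΔU = nCvΔT = 0.748×20.8×(871−405) = 7240 J.
Q = ΔU + W = nCpΔT = 10100 J.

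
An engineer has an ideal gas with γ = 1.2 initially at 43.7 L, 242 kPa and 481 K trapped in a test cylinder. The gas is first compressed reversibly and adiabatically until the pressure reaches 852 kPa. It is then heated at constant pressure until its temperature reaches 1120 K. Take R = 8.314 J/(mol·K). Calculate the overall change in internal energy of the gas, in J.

n = P₁V₁/(RT₁) = 242×43.7/(8.314×481) = 2.64 mol.
Step 1 — Adiabatic: T₂/T₁ = (P₂/P₁)^((γ−1)/γ) ⇒ T₂ = 481×(3.52)^0.167 = 593 K; V₂ = 15.3 L.
ΔU = nCvΔT = 2.64×41.6×(593−481) = 12300 J.
Q = 0 for an adiabatic process, so W = −ΔU = -12300 J.
State after step 1: P = 852 kPa, V = 15.3 L, T = 593 K.
Step 2 — Isobaric: P stays 852 kPa; V/T = const ⇒ T₂ = 1120 K, V₂ = 28.9 L.
W = PΔV = 852×(28.9−15.3) kPa·L = 11600 J.
ΔU = nCvΔT = 2.64×41.6×(1120−593) = 57900 J.
Q = ΔU + W = nCpΔT = 69500 J.
Net over both steps: W = -761 J, Q = 69500 J, ΔU = 70200 J.

70200 J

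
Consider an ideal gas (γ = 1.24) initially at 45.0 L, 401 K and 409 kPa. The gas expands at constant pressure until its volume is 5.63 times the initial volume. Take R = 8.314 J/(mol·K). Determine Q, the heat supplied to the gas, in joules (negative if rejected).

n = P₁V₁/(RT₁) = 409×45.0/(8.314×401) = 5.52 mol.
Isobaric: P stays 409 kPa; V/T = const ⇒ T₂ = 2260 K, V₂ = 253 L.
W = PΔV = 409×(253−45.0) kPa·L = 85200 J.
ΔU = nCvΔT = 5.52×34.6×(2260−401) = 355000 J.
Q = ΔU + W = nCpΔT = 440000 J.

440000 J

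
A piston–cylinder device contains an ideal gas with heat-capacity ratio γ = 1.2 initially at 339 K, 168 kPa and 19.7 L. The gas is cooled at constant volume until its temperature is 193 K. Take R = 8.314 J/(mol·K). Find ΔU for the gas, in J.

-7130 J

n = P₁V₁/(RT₁) = 168×19.7/(8.314×339) = 1.17 mol.
Isochoric: V stays 19.7 L; P/T = const ⇒ T₂ = 193 K, P₂ = 95.6 kPa.
For an ideal gas ΔU = nCvΔT with Cv = R/(γ−1) = 41.6 J/(mol·K).
ΔU = 1.17×41.6×(193−339) = -7130 J.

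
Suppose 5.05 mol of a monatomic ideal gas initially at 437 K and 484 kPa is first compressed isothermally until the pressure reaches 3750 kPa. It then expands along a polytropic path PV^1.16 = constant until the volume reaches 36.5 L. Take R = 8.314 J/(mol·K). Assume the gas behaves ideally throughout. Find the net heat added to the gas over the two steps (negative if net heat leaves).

-13600 J

V₁ = nRT₁/P₁ = 5.05×8.314×437/484 = 37.9 L.
Step 1 — Isothermal: T stays 437 K; PV = const ⇒ V₂ = 4.89 L, P₂ = 3750 kPa.
ΔU = 0 (ideal gas, T constant).
W = nRT ln(V₂/V₁) = 5.05×8.314×437×ln(0.129) = -37600 J.
Q = ΔU + W = -37600 J.
State after step 1: P = 3750 kPa, V = 4.89 L, T = 437 K.
Step 2 — Polytropic n=1.16: T₂ = T₁(V₁/V₂)^(n−1) = 437×(0.134)^0.16 = 317 K; P₂ = P₁(V₁/V₂)^n = 364 kPa.
W = (P₁V₁−P₂V₂)/(n−1) = (3750×4.89−364×36.5)/0.16 = 31500 J.
ΔU = nCvΔT = 5.05×12.5×(317−437) = -7570 J.
Q = ΔU + W = 24000 J.
Net over both steps: W = -6030 J, Q = -13600 J, ΔU = -7570 J.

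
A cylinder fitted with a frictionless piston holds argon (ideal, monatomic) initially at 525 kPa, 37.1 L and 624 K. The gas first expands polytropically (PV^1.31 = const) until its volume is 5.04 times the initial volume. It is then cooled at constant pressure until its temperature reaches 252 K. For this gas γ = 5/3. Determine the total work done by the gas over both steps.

n = P₁V₁/(RT₁) = 525×37.1/(8.314×624) = 3.75 mol.
Step 1 — Polytropic n=1.31: T₂ = T₁(V₁/V₂)^(n−1) = 624×(0.198)^0.31 = 378 K; P₂ = P₁(V₁/V₂)^n = 63.1 kPa.
W = (P₁V₁−P₂V₂)/(n−1) = (525×37.1−63.1×187)/0.31 = 24800 J.
ΔU = nCvΔT = 3.75×12.5×(378−624) = -11500 J.
Q = ΔU + W = 13300 J.
State after step 1: P = 63.1 kPa, V = 187 L, T = 378 K.
Step 2 — Isobaric: P stays 63.1 kPa; V/T = const ⇒ T₂ = 252 K, V₂ = 125 L.
W = PΔV = 63.1×(125−187) kPa·L = -3930 J.
ΔU = nCvΔT = 3.75×12.5×(252−378) = -5900 J.
Q = ΔU + W = nCpΔT = -9830 J.
Net over both steps: W = 20800 J, Q = 3430 J, ΔU = -17400 J.

20800 J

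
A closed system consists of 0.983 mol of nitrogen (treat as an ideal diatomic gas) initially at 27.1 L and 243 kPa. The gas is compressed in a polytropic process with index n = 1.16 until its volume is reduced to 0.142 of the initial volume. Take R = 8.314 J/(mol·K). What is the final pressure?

T₁ = P₁V₁/(nR) = 243×27.1/(0.983×8.314) = 806 K.
Polytropic n=1.16: T₂ = T₁(V₁/V₂)^(n−1) = 806×(7.04)^0.16 = 1100 K; P₂ = P₁(V₁/V₂)^n = 2340 kPa.

2340 kPa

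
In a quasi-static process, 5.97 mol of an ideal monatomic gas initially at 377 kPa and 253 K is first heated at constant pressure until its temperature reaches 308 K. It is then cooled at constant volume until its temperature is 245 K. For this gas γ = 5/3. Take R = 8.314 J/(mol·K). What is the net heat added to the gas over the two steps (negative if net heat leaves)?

2130 J

V₁ = nRT₁/P₁ = 5.97×8.314×253/377 = 33.3 L.
Step 1 — Isobaric: P stays 377 kPa; V/T = const ⇒ T₂ = 308 K, V₂ = 40.6 L.
W = PΔV = 377×(40.6−33.3) kPa·L = 2730 J.
ΔU = nCvΔT = 5.97×12.5×(308−253) = 4090 J.
Q = ΔU + W = nCpΔT = 6820 J.
State after step 1: P = 377 kPa, V = 40.6 L, T = 308 K.
Step 2 — Isochoric: V stays 40.6 L; P/T = const ⇒ T₂ = 245 K, P₂ = 300 kPa.
W = 0 (no volume change).
ΔU = nCvΔT = 5.97×12.5×(245−308) = -4690 J.
Q = ΔU = -4690 J.
Net over both steps: W = 2730 J, Q = 2130 J, ΔU = -596 J.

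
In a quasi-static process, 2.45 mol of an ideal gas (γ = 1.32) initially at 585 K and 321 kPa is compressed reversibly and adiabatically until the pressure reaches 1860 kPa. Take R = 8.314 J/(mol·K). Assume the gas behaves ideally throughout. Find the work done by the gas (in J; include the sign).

-19800 J

V₁ = nRT₁/P₁ = 2.45×8.314×585/321 = 37.1 L.
Adiabatic: T₂/T₁ = (P₂/P₁)^((γ−1)/γ) ⇒ T₂ = 585×(5.79)^0.242 = 896 K; V₂ = 9.81 L.
ΔU = nCvΔT = 2.45×26.0×(896−585) = 19800 J.
Q = 0 for an adiabatic process, so W = −ΔU = -19800 J.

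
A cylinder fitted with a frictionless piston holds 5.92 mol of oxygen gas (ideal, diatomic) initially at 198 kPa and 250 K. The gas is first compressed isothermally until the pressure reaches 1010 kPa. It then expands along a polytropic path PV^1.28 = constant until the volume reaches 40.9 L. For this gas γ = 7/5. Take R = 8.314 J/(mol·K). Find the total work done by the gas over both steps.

V₁ = nRT₁/P₁ = 5.92×8.314×250/198 = 62.1 L.
Step 1 — Isothermal: T stays 250 K; PV = const ⇒ V₂ = 12.2 L, P₂ = 1010 kPa.
ΔU = 0 (ideal gas, T constant).
W = nRT ln(V₂/V₁) = 5.92×8.314×250×ln(0.196) = -20000 J.
Q = ΔU + W = -20000 J.
State after step 1: P = 1010 kPa, V = 12.2 L, T = 250 K.
Step 2 — Polytropic n=1.28: T₂ = T₁(V₁/V₂)^(n−1) = 250×(0.298)^0.28 = 178 K; P₂ = P₁(V₁/V₂)^n = 214 kPa.
W = (P₁V₁−P₂V₂)/(n−1) = (1010×12.2−214×40.9)/0.28 = 12600 J.
ΔU = nCvΔT = 5.92×20.8×(178−250) = -8850 J.
Q = ΔU + W = 3790 J.
Net over both steps: W = -7410 J, Q = -16300 J, ΔU = -8850 J.

-7410 J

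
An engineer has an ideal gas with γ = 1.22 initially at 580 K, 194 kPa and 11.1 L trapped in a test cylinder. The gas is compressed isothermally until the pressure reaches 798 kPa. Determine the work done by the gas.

-3050 J

n = P₁V₁/(RT₁) = 194×11.1/(8.314×580) = 0.447 mol.
Isothermal: T stays 580 K; PV = const ⇒ V₂ = 2.70 L, P₂ = 798 kPa.
W = nRT ln(V₂/V₁) = 0.447×8.314×580×ln(0.243) = -3050 J.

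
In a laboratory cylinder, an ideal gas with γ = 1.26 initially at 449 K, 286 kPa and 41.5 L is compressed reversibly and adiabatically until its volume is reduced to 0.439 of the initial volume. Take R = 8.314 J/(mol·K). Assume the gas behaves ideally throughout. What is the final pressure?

807 kPa

Adiabatic: TV^(γ−1) = const ⇒ T₂ = 449×(2.28)^0.260 = 556 K; PV^γ = const ⇒ P₂ = 807 kPa.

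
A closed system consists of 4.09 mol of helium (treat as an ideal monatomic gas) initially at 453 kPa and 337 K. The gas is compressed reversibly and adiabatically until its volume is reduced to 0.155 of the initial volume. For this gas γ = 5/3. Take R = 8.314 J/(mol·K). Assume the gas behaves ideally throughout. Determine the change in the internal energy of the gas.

42400 J

V₁ = nRT₁/P₁ = 4.09×8.314×337/453 = 25.3 L.
Adiabatic: TV^(γ−1) = const ⇒ T₂ = 337×(6.45)^0.667 = 1170 K; PV^γ = const ⇒ P₂ = 10100 kPa.
For an ideal gas ΔU = nCvΔT with Cv = (3/2)R = 12.5 J/(mol·K).
ΔU = 4.09×12.5×(1170−337) = 42400 J.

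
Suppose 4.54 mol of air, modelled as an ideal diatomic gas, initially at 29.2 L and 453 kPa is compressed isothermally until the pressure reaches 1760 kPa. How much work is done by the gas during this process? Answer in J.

T₁ = P₁V₁/(nR) = 453×29.2/(4.54×8.314) = 350 K.
Isothermal: T stays 350 K; PV = const ⇒ V₂ = 7.52 L, P₂ = 1760 kPa.
W = nRT ln(V₂/V₁) = 4.54×8.314×350×ln(0.257) = -18000 J.

-18000 J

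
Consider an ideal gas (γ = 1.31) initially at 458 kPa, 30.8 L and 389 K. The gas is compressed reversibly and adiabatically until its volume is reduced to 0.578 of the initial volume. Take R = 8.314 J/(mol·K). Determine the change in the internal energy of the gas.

8430 J

n = P₁V₁/(RT₁) = 458×30.8/(8.314×389) = 4.36 mol.
Adiabatic: TV^(γ−1) = const ⇒ T₂ = 389×(1.73)^0.310 = 461 K; PV^γ = const ⇒ P₂ = 939 kPa.
For an ideal gas ΔU = nCvΔT with Cv = R/(γ−1) = 26.8 J/(mol·K).
ΔU = 4.36×26.8×(461−389) = 8430 J.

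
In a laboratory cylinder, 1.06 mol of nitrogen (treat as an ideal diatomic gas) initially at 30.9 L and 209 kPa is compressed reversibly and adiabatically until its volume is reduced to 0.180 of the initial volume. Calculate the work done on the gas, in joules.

15900 J

T₁ = P₁V₁/(nR) = 209×30.9/(1.06×8.314) = 733 K.
Adiabatic: TV^(γ−1) = const ⇒ T₂ = 733×(5.56)^0.400 = 1460 K; PV^γ = const ⇒ P₂ = 2310 kPa.
ΔU = nCvΔT = 1.06×20.8×(1460−733) = 15900 J.
Q = 0 for an adiabatic process, so W = −ΔU = -15900 J.
Work done on the gas = −W_by = 15900 J.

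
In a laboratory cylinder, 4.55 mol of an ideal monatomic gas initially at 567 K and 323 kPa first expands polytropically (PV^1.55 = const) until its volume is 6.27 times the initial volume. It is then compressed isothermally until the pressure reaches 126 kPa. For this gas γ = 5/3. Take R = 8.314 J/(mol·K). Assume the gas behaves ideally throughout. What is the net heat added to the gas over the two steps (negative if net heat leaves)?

-10500 J

V₁ = nRT₁/P₁ = 4.55×8.314×567/323 = 66.4 L.
Step 1 — Polytropic n=1.55: T₂ = T₁(V₁/V₂)^(n−1) = 567×(0.159)^0.55 = 207 K; P₂ = P₁(V₁/V₂)^n = 18.8 kPa.
W = (P₁V₁−P₂V₂)/(n−1) = (323×66.4−18.8×416)/0.55 = 24800 J.
ΔU = nCvΔT = 4.55×12.5×(207−567) = -20500 J.
Q = ΔU + W = 4340 J.
State after step 1: P = 18.8 kPa, V = 416 L, T = 207 K.
Step 2 — Isothermal: T stays 207 K; PV = const ⇒ V₂ = 62.0 L, P₂ = 126 kPa.
ΔU = 0 (ideal gas, T constant).
W = nRT ln(V₂/V₁) = 4.55×8.314×207×ln(0.149) = -14900 J.
Q = ΔU + W = -14900 J.
Net over both steps: W = 9910 J, Q = -10500 J, ΔU = -20500 J.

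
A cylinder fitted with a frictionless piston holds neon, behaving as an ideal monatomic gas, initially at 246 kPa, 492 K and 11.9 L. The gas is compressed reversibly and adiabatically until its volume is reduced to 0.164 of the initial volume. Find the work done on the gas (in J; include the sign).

10300 J

n = P₁V₁/(RT₁) = 246×11.9/(8.314×492) = 0.716 mol.
Adiabatic: TV^(γ−1) = const ⇒ T₂ = 492×(6.10)^0.667 = 1640 K; PV^γ = const ⇒ P₂ = 5010 kPa.
ΔU = nCvΔT = 0.716×12.5×(1640−492) = 10300 J.
Q = 0 for an adiabatic process, so W = −ΔU = -10300 J.
Work done on the gas = −W_by = 10300 J.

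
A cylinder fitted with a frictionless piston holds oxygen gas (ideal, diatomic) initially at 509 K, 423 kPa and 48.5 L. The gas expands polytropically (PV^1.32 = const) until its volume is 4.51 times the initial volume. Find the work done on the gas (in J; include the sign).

-24500 J

n = P₁V₁/(RT₁) = 423×48.5/(8.314×509) = 4.85 mol.
Polytropic n=1.32: T₂ = T₁(V₁/V₂)^(n−1) = 509×(0.222)^0.32 = 314 K; P₂ = P₁(V₁/V₂)^n = 57.9 kPa.
W = (P₁V₁−P₂V₂)/(n−1) = (423×48.5−57.9×219)/0.32 = 24500 J.
Work done on the gas = −W_by = -24500 J.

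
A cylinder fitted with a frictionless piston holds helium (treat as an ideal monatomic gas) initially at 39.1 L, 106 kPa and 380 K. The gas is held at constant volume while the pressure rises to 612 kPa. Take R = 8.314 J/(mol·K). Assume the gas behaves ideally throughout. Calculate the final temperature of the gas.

2190 K

Isochoric: V stays 39.1 L; P/T = const ⇒ T₂ = 2190 K, P₂ = 612 kPa.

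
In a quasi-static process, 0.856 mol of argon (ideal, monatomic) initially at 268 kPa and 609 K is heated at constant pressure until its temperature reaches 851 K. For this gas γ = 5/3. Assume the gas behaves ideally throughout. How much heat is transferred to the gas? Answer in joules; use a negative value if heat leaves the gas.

4310 J

V₁ = nRT₁/P₁ = 0.856×8.314×609/268 = 16.2 L.
Isobaric: P stays 268 kPa; V/T = const ⇒ T₂ = 851 K, V₂ = 22.6 L.
W = PΔV = 268×(22.6−16.2) kPa·L = 1720 J.
ΔU = nCvΔT = 0.856×12.5×(851−609) = 2580 J.
Q = ΔU + W = nCpΔT = 4310 J.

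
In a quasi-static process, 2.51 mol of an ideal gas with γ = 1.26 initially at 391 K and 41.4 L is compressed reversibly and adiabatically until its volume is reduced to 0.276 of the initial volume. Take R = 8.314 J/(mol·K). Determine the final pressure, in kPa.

998 kPa

P₁ = nRT₁/V₁ = 2.51×8.314×391/41.4 = 197 kPa.
Adiabatic: TV^(γ−1) = const ⇒ T₂ = 391×(3.62)^0.260 = 546 K; PV^γ = const ⇒ P₂ = 998 kPa.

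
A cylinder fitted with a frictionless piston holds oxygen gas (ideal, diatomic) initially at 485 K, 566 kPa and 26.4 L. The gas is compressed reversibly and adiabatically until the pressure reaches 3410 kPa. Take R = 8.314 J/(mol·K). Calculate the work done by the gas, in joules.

n = P₁V₁/(RT₁) = 566×26.4/(8.314×485) = 3.71 mol.
Adiabatic: T₂/T₁ = (P₂/P₁)^((γ−1)/γ) ⇒ T₂ = 485×(6.02)^0.286 = 810 K; V₂ = 7.32 L.
ΔU = nCvΔT = 3.71×20.8×(810−485) = 25000 J.
Q = 0 for an adiabatic process, so W = −ΔU = -25000 J.

-25000 J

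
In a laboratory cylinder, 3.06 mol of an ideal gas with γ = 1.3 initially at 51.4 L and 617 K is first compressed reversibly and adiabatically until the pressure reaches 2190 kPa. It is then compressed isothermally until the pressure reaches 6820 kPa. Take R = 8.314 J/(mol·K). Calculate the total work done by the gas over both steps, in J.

P₁ = nRT₁/V₁ = 3.06×8.314×617/51.4 = 305 kPa.
Step 1 — Adiabatic: T₂/T₁ = (P₂/P₁)^((γ−1)/γ) ⇒ T₂ = 617×(7.17)^0.231 = 972 K; V₂ = 11.3 L.
ΔU = nCvΔT = 3.06×27.7×(972−617) = 30100 J.
Q = 0 for an adiabatic process, so W = −ΔU = -30100 J.
State after step 1: P = 2190 kPa, V = 11.3 L, T = 972 K.
Step 2 — Isothermal: T stays 972 K; PV = const ⇒ V₂ = 3.63 L, P₂ = 6820 kPa.
ΔU = 0 (ideal gas, T constant).
W = nRT ln(V₂/V₁) = 3.06×8.314×972×ln(0.321) = -28100 J.
Q = ΔU + W = -28100 J.
Net over both steps: W = -58200 J, Q = -28100 J, ΔU = 30100 J.

-58200 J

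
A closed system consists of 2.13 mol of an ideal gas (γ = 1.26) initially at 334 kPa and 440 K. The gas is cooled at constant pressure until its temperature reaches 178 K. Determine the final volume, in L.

9.44 L

V₁ = nRT₁/P₁ = 2.13×8.314×440/334 = 23.3 L.
Isobaric: P stays 334 kPa; V/T = const ⇒ T₂ = 178 K, V₂ = 9.44 L.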